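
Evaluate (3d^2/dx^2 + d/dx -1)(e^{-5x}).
69 e^{- 5 x}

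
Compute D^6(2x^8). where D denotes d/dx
40320 x^{2}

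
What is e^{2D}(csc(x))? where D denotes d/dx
\csc{\left(x + 2 \right)}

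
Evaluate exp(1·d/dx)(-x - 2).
- x - 3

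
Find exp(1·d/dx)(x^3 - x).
x \left(x^{2} + 3 x + 2\right)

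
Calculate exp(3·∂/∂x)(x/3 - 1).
\frac{x}{3}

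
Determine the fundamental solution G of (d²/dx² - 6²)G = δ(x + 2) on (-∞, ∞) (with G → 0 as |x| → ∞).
-\frac{e^{-6|x + 2|}}{12}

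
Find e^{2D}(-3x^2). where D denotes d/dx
- 3 x^{2} - 12 x - 12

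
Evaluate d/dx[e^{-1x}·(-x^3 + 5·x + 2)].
\left(x^{3} - 3 x^{2} - 5 x + 3\right) e^{- x}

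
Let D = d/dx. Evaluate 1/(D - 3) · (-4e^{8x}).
- \frac{4 e^{8 x}}{5}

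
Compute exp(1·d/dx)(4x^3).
4 x^{3} + 12 x^{2} + 12 x + 4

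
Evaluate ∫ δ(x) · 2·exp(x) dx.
2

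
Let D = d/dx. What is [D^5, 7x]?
35D^{4}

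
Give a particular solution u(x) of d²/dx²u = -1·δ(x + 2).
-\frac{|x + 2|}{2}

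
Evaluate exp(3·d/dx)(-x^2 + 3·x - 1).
- x^{2} - 3 x - 1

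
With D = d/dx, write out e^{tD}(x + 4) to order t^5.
t + x + 4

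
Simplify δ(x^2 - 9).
\frac{\delta(x - 3) + \delta(x + 3)}{6}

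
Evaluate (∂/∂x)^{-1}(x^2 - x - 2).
\frac{x^{3}}{3} - \frac{x^{2}}{2} - 2 x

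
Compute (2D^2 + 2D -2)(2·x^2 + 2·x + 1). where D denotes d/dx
- 4 x^{2} + 4 x + 10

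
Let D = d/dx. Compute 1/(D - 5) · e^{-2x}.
- \frac{e^{- 2 x}}{7}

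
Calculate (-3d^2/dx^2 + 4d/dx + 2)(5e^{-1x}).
- 25 e^{- x}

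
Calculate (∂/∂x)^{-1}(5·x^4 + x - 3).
x^{5} + \frac{x^{2}}{2} - 3 x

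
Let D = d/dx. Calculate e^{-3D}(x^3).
x^{3} - 9 x^{2} + 27 x - 27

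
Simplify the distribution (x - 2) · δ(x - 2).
0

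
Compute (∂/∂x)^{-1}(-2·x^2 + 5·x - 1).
- \frac{2 x^{3}}{3} + \frac{5 x^{2}}{2} - x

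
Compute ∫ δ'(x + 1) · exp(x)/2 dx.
- \frac{1}{2 e}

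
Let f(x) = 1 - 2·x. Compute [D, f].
-2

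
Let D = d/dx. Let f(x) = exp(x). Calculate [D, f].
e^{x}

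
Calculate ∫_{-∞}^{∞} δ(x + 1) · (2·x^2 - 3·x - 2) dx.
3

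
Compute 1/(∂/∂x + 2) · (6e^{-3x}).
- 6 e^{- 3 x}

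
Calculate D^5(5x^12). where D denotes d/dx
475200 x^{7}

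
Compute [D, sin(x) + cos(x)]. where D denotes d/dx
- \sin{\left(x \right)} + \cos{\left(x \right)}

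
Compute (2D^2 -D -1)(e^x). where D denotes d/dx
0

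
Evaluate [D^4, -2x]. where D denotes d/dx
-8D^{3}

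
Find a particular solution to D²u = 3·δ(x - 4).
\frac{3|x - 4|}{2}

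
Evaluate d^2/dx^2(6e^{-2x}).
24 e^{- 2 x}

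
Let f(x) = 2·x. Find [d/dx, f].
2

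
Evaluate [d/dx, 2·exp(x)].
2 e^{x}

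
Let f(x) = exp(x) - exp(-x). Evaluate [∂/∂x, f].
2 \cosh{\left(x \right)}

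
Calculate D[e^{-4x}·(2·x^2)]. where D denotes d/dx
4 x \left(1 - 2 x\right) e^{- 4 x}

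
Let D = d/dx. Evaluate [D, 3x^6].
18 x^{5}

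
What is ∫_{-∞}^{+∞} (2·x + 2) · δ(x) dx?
2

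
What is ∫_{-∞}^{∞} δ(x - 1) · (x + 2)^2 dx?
9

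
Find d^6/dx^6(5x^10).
756000 x^{4}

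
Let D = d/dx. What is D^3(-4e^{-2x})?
32 e^{- 2 x}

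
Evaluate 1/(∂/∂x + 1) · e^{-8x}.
- \frac{e^{- 8 x}}{7}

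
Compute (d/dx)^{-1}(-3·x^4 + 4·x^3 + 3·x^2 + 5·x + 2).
- \frac{3 x^{5}}{5} + x^{4} + x^{3} + \frac{5 x^{2}}{2} + 2 x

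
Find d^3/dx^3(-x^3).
-6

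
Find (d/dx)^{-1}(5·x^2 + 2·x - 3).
\frac{5 x^{3}}{3} + x^{2} - 3 x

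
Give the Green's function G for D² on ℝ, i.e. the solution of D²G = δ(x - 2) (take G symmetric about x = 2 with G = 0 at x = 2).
\frac{|x - 2|}{2}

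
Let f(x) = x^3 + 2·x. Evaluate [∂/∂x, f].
3 x^{2} + 2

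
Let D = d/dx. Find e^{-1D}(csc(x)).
\csc{\left(x - 1 \right)}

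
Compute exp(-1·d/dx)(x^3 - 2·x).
x^{3} - 3 x^{2} + x + 1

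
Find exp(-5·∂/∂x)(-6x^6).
- 6 x^{6} + 180 x^{5} - 2250 x^{4} + 15000 x^{3} - 56250 x^{2} + 112500 x - 93750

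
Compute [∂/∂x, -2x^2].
- 4 x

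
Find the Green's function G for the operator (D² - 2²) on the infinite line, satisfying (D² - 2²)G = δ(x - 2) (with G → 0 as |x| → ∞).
-\frac{e^{-2|x - 2|}}{4}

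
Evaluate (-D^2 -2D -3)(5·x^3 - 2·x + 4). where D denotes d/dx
- 15 x^{3} - 30 x^{2} - 24 x - 8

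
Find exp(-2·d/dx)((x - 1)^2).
x^{2} - 6 x + 9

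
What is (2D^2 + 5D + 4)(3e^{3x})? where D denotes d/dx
111 e^{3 x}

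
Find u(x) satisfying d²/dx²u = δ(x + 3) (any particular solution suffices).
\frac{|x + 3|}{2}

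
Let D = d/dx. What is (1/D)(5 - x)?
- \frac{x^{2}}{2} + 5 x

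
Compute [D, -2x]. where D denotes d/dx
-2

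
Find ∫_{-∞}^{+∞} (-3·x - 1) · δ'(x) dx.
3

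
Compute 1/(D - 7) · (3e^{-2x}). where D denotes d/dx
- \frac{e^{- 2 x}}{3}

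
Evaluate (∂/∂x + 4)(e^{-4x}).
0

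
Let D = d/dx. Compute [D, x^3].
3 x^{2}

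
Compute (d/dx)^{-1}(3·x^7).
\frac{3 x^{8}}{8}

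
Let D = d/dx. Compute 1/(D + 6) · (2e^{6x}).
\frac{e^{6 x}}{6}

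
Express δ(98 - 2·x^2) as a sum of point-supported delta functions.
\frac{\delta(x - 7) + \delta(x + 7)}{28}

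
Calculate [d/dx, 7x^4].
28 x^{3}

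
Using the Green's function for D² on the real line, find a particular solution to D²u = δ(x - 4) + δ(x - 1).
\frac{|x - 4|}{2} + \frac{|x - 1|}{2}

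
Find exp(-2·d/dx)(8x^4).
8 x^{4} - 64 x^{3} + 192 x^{2} - 256 x + 128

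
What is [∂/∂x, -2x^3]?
- 6 x^{2}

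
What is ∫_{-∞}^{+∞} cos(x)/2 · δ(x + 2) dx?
\frac{\cos{\left(2 \right)}}{2}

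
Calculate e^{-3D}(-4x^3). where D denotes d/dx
- 4 x^{3} + 36 x^{2} - 108 x + 108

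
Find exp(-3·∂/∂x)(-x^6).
- x^{6} + 18 x^{5} - 135 x^{4} + 540 x^{3} - 1215 x^{2} + 1458 x - 729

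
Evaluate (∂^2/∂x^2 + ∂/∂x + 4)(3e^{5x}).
102 e^{5 x}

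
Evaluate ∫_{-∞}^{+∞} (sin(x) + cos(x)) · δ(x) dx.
1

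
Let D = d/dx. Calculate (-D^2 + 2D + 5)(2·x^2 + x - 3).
10 x^{2} + 13 x - 17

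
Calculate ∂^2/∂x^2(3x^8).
168 x^{6}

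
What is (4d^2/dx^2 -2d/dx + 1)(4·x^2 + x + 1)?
4 x^{2} - 15 x + 31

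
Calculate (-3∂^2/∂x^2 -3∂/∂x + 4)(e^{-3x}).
- 14 e^{- 3 x}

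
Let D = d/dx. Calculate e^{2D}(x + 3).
x + 5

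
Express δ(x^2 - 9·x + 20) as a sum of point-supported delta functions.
\frac{\delta(x - 5) + \delta(x - 4)}{1}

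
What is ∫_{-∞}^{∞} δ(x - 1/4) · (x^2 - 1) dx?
- \frac{15}{16}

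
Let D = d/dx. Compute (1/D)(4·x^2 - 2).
\frac{4 x^{3}}{3} - 2 x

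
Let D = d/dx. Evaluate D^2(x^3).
6 x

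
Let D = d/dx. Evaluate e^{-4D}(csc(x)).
\csc{\left(x - 4 \right)}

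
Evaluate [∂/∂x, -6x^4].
- 24 x^{3}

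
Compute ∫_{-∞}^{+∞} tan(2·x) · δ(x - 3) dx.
\tan{\left(6 \right)}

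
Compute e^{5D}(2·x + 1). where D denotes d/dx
2 x + 11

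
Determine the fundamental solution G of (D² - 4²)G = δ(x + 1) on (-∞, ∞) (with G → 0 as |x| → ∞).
-\frac{e^{-4|x + 1|}}{8}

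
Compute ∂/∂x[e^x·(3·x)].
3 \left(x + 1\right) e^{x}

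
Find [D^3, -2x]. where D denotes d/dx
-6D^{2}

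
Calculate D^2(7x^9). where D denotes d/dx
504 x^{7}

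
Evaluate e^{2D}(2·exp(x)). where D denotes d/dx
2 e^{x + 2}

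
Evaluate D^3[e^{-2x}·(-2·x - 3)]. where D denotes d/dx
16 x e^{- 2 x}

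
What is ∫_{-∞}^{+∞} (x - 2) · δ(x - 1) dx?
-1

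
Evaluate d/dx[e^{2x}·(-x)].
\left(- 2 x - 1\right) e^{2 x}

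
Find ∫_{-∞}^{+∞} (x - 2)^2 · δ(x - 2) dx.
0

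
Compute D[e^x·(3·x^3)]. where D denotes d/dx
3 x^{2} \left(x + 3\right) e^{x}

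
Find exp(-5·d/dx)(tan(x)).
\tan{\left(x - 5 \right)}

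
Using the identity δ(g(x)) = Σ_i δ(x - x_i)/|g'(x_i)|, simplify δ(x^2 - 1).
\frac{\delta(x - 1) + \delta(x + 1)}{2}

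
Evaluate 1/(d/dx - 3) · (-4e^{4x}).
- 4 e^{4 x}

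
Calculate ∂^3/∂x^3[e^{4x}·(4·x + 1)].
256 \left(x + 1\right) e^{4 x}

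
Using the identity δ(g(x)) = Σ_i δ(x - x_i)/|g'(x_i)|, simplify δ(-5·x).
\frac{\delta(x)}{5}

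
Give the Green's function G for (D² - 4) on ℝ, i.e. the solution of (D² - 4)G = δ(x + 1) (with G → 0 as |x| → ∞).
-\frac{e^{-2|x + 1|}}{4}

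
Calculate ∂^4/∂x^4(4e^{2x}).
64 e^{2 x}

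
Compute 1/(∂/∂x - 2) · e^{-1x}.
- \frac{e^{- x}}{3}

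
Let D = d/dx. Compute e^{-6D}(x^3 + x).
x^{3} - 18 x^{2} + 109 x - 222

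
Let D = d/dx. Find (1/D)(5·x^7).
\frac{5 x^{8}}{8}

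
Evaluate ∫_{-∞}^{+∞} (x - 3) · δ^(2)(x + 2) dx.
0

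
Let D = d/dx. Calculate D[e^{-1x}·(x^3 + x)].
\left(- x^{3} + 3 x^{2} - x + 1\right) e^{- x}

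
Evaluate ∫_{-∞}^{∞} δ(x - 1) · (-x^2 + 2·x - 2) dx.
-1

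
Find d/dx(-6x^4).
- 24 x^{3}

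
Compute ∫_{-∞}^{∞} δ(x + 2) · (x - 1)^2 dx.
9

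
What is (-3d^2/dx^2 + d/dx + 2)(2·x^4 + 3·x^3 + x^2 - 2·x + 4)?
x \left(4 x^{3} + 14 x^{2} - 61 x - 56\right)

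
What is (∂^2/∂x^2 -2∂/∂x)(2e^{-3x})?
30 e^{- 3 x}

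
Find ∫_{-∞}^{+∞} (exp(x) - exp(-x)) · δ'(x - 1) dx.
- 2 \cosh{\left(1 \right)}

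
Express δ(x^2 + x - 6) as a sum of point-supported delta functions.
\frac{\delta(x + 3) + \delta(x - 2)}{5}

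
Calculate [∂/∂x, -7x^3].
- 21 x^{2}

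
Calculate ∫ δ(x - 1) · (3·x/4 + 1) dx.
\frac{7}{4}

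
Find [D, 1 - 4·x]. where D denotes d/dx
-4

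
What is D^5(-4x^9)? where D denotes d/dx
- 60480 x^{4}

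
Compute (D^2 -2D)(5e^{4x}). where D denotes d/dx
40 e^{4 x}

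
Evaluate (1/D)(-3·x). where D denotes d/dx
- \frac{3 x^{2}}{2}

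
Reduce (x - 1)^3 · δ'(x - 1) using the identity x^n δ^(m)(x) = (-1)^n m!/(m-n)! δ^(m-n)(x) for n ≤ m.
0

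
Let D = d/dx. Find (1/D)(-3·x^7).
- \frac{3 x^{8}}{8}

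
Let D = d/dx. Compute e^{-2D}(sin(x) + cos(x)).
\sqrt{2} \cos{\left(- x + \frac{\pi}{4} + 2 \right)}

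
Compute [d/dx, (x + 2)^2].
2 x + 4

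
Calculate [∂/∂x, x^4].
4 x^{3}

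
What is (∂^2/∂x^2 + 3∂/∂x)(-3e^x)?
- 12 e^{x}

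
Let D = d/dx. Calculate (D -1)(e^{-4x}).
- 5 e^{- 4 x}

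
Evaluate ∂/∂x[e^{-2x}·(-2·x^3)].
x^{2} \left(4 x - 6\right) e^{- 2 x}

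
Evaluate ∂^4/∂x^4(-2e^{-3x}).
- 162 e^{- 3 x}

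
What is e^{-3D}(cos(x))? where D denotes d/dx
\cos{\left(x - 3 \right)}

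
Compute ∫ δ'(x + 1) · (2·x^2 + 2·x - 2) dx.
2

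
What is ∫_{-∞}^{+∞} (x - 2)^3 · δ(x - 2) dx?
0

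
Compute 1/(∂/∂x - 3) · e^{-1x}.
- \frac{e^{- x}}{4}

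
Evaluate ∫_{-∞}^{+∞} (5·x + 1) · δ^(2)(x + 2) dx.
0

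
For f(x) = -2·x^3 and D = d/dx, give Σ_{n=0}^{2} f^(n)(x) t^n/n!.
2 x \left(- 3 t^{2} - 3 t x - x^{2}\right)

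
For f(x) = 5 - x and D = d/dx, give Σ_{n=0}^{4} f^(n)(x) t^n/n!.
- t - x + 5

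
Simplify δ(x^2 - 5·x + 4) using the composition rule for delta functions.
\frac{\delta(x - 1) + \delta(x - 4)}{3}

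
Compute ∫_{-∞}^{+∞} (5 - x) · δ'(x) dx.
1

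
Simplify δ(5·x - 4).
\frac{\delta(x - 4/5)}{5}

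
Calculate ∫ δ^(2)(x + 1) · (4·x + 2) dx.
0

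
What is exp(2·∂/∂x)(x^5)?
x^{5} + 10 x^{4} + 40 x^{3} + 80 x^{2} + 80 x + 32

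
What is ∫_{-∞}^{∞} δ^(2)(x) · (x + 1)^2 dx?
2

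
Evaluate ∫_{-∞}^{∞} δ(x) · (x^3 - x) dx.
0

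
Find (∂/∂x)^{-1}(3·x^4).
\frac{3 x^{5}}{5}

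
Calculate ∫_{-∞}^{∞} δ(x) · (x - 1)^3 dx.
-1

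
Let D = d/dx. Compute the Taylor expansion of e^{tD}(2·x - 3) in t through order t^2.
2 t + 2 x - 3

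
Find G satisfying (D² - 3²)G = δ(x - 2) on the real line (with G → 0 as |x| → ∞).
-\frac{e^{-3|x - 2|}}{6}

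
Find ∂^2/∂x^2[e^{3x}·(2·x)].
\left(18 x + 12\right) e^{3 x}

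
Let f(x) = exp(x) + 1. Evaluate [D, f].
e^{x}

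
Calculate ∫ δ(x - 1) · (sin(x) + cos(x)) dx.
\cos{\left(1 \right)} + \sin{\left(1 \right)}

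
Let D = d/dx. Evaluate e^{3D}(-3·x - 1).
- 3 x - 10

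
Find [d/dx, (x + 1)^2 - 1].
2 x + 2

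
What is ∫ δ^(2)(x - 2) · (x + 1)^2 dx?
2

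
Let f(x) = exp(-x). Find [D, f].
- e^{- x}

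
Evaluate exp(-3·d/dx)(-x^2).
- x^{2} + 6 x - 9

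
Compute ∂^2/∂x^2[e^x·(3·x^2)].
3 \left(x^{2} + 4 x + 2\right) e^{x}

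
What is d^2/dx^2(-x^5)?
- 20 x^{3}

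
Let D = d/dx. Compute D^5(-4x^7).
- 10080 x^{2}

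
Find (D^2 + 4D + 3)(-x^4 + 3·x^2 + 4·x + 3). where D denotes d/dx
- 3 x^{4} - 16 x^{3} - 3 x^{2} + 36 x + 31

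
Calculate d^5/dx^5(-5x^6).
- 3600 x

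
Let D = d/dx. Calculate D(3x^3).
9 x^{2}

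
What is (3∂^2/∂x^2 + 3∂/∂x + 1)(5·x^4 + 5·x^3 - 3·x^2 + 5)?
5 x^{4} + 65 x^{3} + 222 x^{2} + 72 x - 13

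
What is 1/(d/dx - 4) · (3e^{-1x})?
- \frac{3 e^{- x}}{5}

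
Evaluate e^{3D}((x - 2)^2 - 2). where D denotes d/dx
x^{2} + 2 x - 1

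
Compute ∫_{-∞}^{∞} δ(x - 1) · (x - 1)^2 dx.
0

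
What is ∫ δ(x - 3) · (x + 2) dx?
5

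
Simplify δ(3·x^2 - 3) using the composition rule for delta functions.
\frac{\delta(x - 1) + \delta(x + 1)}{6}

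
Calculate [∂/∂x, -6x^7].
- 42 x^{6}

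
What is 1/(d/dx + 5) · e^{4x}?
\frac{e^{4 x}}{9}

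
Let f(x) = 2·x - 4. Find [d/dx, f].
2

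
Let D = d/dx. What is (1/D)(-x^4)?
- \frac{x^{5}}{5}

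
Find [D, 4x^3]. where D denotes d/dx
12 x^{2}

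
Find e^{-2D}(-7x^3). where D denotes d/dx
- 7 x^{3} + 42 x^{2} - 84 x + 56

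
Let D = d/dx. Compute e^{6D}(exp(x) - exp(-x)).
2 \sinh{\left(x + 6 \right)}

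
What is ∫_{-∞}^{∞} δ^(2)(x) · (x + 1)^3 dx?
6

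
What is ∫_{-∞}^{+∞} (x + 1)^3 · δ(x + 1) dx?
0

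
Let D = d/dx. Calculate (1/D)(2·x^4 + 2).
\frac{2 x^{5}}{5} + 2 x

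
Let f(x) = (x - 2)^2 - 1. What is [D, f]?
2 x - 4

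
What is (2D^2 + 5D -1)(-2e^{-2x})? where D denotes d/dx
6 e^{- 2 x}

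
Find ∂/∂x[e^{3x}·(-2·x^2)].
2 x \left(- 3 x - 2\right) e^{3 x}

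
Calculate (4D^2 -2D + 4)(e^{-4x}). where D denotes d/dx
76 e^{- 4 x}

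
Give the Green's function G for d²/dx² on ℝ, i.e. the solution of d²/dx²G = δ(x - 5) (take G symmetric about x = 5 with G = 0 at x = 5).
\frac{|x - 5|}{2}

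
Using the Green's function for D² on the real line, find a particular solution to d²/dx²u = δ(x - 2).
\frac{|x - 2|}{2}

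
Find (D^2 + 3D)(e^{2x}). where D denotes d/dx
10 e^{2 x}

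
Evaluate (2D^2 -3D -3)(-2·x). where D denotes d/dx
6 x + 6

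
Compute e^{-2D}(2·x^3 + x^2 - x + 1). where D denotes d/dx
2 x^{3} - 11 x^{2} + 19 x - 9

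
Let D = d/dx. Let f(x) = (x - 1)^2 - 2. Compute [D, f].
2 x - 2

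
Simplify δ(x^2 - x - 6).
\frac{\delta(x + 2) + \delta(x - 3)}{5}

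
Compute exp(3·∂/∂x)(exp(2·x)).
e^{2 x + 6}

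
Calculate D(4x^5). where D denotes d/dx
20 x^{4}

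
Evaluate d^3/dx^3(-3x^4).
- 72 x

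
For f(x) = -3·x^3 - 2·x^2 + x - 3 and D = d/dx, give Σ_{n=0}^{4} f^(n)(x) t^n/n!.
- 3 t^{3} - t^{2} \left(9 x + 2\right) - t \left(9 x^{2} + 4 x - 1\right) - 3 x^{3} - 2 x^{2} + x - 3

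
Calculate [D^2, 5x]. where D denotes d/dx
10D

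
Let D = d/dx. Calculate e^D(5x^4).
5 x^{4} + 20 x^{3} + 30 x^{2} + 20 x + 5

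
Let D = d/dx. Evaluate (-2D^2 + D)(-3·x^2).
12 - 6 x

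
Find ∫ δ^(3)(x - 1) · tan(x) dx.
- 6 \tan^{4}{\left(1 \right)} - 8 \tan^{2}{\left(1 \right)} - 2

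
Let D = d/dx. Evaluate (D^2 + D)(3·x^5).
15 x^{3} \left(x + 4\right)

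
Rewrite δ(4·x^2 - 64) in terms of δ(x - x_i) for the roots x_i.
\frac{\delta(x - 4) + \delta(x + 4)}{32}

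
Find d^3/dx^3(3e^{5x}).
375 e^{5 x}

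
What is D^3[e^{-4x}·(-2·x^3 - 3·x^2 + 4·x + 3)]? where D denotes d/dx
4 \left(32 x^{3} - 24 x^{2} - 100 x + 15\right) e^{- 4 x}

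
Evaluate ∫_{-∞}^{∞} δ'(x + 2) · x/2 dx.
- \frac{1}{2}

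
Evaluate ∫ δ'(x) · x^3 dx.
0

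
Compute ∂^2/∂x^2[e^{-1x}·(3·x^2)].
3 \left(x^{2} - 4 x + 2\right) e^{- x}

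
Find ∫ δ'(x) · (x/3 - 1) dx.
- \frac{1}{3}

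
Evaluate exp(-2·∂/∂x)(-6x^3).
- 6 x^{3} + 36 x^{2} - 72 x + 48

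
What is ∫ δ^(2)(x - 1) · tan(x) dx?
2 \tan{\left(1 \right)} + 2 \tan^{3}{\left(1 \right)}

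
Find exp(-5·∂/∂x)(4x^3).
4 x^{3} - 60 x^{2} + 300 x - 500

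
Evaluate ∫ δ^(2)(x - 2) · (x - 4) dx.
0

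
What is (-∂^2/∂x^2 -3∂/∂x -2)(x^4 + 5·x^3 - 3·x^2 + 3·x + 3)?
- 2 x^{4} - 22 x^{3} - 51 x^{2} - 18 x - 9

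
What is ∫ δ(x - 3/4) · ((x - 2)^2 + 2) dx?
\frac{57}{16}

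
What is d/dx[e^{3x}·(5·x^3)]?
15 x^{2} \left(x + 1\right) e^{3 x}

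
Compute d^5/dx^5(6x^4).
0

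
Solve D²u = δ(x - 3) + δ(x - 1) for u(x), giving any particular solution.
\frac{|x - 3|}{2} + \frac{|x - 1|}{2}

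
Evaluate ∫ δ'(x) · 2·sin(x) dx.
-2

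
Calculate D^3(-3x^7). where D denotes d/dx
- 630 x^{4}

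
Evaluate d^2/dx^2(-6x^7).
- 252 x^{5}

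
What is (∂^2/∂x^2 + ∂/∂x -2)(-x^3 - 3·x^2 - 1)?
2 x^{3} + 3 x^{2} - 12 x - 4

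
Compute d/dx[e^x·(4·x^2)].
4 x \left(x + 2\right) e^{x}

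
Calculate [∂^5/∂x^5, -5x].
-25\frac{d^{4}}{dx^{4}}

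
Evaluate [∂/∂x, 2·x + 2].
2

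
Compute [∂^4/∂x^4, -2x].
-8\frac{d^{3}}{dx^{3}}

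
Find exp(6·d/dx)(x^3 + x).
x^{3} + 18 x^{2} + 109 x + 222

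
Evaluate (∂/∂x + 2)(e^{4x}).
6 e^{4 x}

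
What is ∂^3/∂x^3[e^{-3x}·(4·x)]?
108 \left(1 - x\right) e^{- 3 x}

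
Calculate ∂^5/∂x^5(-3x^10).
- 90720 x^{5}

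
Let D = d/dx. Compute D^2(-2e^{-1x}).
- 2 e^{- x}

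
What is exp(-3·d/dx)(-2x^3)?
- 2 x^{3} + 18 x^{2} - 54 x + 54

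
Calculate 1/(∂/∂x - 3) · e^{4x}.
e^{4 x}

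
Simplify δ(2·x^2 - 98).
\frac{\delta(x - 7) + \delta(x + 7)}{28}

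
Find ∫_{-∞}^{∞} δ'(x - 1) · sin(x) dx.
- \cos{\left(1 \right)}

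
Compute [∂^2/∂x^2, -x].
-2\frac{d}{dx}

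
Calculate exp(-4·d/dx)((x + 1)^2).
x^{2} - 6 x + 9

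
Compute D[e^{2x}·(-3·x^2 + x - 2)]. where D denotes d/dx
\left(- 6 x^{2} - 4 x - 3\right) e^{2 x}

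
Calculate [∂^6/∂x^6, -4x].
-24\frac{d^{5}}{dx^{5}}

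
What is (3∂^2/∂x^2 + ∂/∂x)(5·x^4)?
20 x^{2} \left(x + 9\right)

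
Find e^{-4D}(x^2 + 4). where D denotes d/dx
x^{2} - 8 x + 20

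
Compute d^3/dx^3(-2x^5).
- 120 x^{2}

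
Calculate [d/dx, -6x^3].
- 18 x^{2}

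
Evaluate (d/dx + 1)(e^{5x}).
6 e^{5 x}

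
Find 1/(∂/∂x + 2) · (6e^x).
2 e^{x}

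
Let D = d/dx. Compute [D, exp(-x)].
- e^{- x}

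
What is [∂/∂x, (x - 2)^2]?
2 x - 4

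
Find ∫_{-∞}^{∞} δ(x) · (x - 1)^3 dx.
-1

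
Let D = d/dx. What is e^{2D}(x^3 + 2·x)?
x^{3} + 6 x^{2} + 14 x + 12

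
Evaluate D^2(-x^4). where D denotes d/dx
- 12 x^{2}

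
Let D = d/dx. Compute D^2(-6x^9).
- 432 x^{7}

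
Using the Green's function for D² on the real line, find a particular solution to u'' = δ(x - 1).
\frac{|x - 1|}{2}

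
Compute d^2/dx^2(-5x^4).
- 60 x^{2}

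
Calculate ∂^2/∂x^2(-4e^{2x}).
- 16 e^{2 x}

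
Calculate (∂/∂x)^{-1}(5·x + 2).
\frac{5 x^{2}}{2} + 2 x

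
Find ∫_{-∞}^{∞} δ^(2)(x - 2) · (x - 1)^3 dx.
6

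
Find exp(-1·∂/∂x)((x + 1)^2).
x^{2}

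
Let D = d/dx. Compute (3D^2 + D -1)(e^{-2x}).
9 e^{- 2 x}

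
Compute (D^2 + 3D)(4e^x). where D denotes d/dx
16 e^{x}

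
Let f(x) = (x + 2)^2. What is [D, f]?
2 x + 4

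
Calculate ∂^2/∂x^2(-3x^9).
- 216 x^{7}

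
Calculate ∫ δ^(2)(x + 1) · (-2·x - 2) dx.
0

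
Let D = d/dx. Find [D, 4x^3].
12 x^{2}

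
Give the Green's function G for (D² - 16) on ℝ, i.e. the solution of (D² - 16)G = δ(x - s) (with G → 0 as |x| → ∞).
-\frac{e^{-4|x-s|}}{8}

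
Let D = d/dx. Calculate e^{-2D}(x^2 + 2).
x^{2} - 4 x + 6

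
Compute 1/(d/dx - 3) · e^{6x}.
\frac{e^{6 x}}{3}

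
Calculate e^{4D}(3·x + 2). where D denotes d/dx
3 x + 14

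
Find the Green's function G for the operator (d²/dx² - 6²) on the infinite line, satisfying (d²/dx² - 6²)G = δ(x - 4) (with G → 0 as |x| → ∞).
-\frac{e^{-6|x - 4|}}{12}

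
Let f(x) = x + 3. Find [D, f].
1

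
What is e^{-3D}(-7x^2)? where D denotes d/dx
- 7 x^{2} + 42 x - 63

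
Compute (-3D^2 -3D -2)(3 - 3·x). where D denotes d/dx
6 x + 3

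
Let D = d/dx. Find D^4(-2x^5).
- 240 x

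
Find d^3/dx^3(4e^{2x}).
32 e^{2 x}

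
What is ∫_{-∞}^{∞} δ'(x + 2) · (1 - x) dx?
1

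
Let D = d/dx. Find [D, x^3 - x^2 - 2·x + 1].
3 x^{2} - 2 x - 2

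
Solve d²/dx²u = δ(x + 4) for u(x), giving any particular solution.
\frac{|x + 4|}{2}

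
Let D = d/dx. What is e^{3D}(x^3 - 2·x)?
x^{3} + 9 x^{2} + 25 x + 21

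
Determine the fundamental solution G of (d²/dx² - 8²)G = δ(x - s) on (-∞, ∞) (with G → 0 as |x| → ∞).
-\frac{e^{-8|x-s|}}{16}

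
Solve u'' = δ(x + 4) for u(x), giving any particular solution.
\frac{|x + 4|}{2}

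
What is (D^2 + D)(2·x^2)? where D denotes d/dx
4 x + 4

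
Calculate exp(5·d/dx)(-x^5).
- x^{5} - 25 x^{4} - 250 x^{3} - 1250 x^{2} - 3125 x - 3125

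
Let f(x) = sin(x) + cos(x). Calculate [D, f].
- \sin{\left(x \right)} + \cos{\left(x \right)}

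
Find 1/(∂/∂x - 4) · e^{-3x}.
- \frac{e^{- 3 x}}{7}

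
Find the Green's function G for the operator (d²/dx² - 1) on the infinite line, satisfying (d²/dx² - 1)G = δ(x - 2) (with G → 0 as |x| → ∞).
-\frac{e^{-|x - 2|}}{2}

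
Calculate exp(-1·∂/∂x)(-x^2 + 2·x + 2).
- x^{2} + 4 x - 1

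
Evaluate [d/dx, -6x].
-6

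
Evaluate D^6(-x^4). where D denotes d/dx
0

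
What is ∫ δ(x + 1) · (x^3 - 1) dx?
-2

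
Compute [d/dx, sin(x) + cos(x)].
- \sin{\left(x \right)} + \cos{\left(x \right)}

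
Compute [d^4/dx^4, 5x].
20\frac{d^{3}}{dx^{3}}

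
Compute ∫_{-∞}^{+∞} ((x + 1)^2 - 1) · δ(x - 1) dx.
3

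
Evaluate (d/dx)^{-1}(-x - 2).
- \frac{x^{2}}{2} - 2 x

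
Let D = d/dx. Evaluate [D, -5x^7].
- 35 x^{6}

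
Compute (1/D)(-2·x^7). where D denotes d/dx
- \frac{x^{8}}{4}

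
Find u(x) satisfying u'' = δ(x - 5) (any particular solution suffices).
\frac{|x - 5|}{2}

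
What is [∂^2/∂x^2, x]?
2\frac{d}{dx}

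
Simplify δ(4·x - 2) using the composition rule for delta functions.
\frac{\delta(x - 1/2)}{4}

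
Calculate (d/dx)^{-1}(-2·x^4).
- \frac{2 x^{5}}{5}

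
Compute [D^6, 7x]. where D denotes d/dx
42D^{5}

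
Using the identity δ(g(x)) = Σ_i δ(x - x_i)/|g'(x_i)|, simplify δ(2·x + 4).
\frac{\delta(x + 2)}{2}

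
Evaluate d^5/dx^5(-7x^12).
- 665280 x^{7}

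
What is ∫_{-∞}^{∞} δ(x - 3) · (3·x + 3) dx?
12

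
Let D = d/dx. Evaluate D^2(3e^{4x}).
48 e^{4 x}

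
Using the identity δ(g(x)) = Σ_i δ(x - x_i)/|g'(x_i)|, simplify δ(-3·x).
\frac{\delta(x)}{3}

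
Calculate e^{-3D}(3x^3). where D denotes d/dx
3 x^{3} - 27 x^{2} + 81 x - 81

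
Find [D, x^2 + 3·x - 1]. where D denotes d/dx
2 x + 3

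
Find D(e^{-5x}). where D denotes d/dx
- 5 e^{- 5 x}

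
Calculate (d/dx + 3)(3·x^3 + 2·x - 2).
9 x^{3} + 9 x^{2} + 6 x - 4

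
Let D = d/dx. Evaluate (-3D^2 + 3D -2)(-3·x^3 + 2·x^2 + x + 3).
6 x^{3} - 31 x^{2} + 64 x - 15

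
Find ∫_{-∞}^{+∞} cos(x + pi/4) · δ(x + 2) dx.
\sin{\left(\frac{\pi}{4} + 2 \right)}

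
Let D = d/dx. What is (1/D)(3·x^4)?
\frac{3 x^{5}}{5}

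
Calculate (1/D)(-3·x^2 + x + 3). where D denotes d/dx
- x^{3} + \frac{x^{2}}{2} + 3 x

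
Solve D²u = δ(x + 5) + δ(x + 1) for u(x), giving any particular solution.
\frac{|x + 5|}{2} + \frac{|x + 1|}{2}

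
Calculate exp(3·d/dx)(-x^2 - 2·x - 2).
- x^{2} - 8 x - 17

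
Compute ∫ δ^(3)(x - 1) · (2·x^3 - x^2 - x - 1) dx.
-12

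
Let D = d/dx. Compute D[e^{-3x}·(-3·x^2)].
3 x \left(3 x - 2\right) e^{- 3 x}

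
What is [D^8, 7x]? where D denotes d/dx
56D^{7}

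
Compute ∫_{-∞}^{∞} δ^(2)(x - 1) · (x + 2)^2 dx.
2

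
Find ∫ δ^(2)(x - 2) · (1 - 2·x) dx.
0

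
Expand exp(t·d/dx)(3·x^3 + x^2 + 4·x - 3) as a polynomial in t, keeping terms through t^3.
3 t^{3} + t^{2} \left(9 x + 1\right) + t \left(9 x^{2} + 2 x + 4\right) + 3 x^{3} + x^{2} + 4 x - 3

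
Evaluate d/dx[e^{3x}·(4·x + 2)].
\left(12 x + 10\right) e^{3 x}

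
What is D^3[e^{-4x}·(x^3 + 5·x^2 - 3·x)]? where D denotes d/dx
2 \left(- 32 x^{3} - 88 x^{2} + 300 x - 129\right) e^{- 4 x}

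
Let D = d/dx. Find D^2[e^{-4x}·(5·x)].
40 \left(2 x - 1\right) e^{- 4 x}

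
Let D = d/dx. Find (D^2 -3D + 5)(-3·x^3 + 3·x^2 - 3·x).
- 15 x^{3} + 42 x^{2} - 51 x + 15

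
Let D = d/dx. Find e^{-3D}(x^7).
x^{7} - 21 x^{6} + 189 x^{5} - 945 x^{4} + 2835 x^{3} - 5103 x^{2} + 5103 x - 2187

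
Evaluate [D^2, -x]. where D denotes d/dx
-2D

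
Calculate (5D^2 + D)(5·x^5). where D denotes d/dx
25 x^{3} \left(x + 20\right)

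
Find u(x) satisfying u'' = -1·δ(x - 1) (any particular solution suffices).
-\frac{|x - 1|}{2}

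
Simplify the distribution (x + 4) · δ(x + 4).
0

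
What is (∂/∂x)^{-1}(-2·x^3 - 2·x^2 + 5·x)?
- \frac{x^{4}}{2} - \frac{2 x^{3}}{3} + \frac{5 x^{2}}{2}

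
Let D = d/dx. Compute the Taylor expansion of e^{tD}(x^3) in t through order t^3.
t^{3} + 3 t^{2} x + 3 t x^{2} + x^{3}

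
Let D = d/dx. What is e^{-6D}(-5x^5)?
- 5 x^{5} + 150 x^{4} - 1800 x^{3} + 10800 x^{2} - 32400 x + 38880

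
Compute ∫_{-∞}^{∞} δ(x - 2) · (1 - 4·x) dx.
-7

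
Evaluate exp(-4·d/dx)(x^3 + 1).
x^{3} - 12 x^{2} + 48 x - 63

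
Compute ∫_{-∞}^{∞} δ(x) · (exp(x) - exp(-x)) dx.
0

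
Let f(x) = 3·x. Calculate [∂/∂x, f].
3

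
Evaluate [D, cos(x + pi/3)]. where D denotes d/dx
- \sin{\left(x + \frac{\pi}{3} \right)}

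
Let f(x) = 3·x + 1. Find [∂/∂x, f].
3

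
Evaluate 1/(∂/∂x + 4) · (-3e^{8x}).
- \frac{e^{8 x}}{4}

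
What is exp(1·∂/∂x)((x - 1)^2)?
x^{2}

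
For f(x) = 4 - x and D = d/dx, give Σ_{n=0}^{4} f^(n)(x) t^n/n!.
- t - x + 4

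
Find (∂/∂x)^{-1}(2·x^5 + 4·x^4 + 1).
\frac{x^{6}}{3} + \frac{4 x^{5}}{5} + x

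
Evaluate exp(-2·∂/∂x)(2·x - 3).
2 x - 7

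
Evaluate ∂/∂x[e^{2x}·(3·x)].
\left(6 x + 3\right) e^{2 x}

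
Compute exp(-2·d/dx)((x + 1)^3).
x^{3} - 3 x^{2} + 3 x - 1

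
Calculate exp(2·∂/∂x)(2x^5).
2 x^{5} + 20 x^{4} + 80 x^{3} + 160 x^{2} + 160 x + 64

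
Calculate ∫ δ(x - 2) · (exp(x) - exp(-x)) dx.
2 \sinh{\left(2 \right)}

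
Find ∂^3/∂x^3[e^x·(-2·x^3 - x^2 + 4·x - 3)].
\left(- 2 x^{3} - 19 x^{2} - 38 x - 9\right) e^{x}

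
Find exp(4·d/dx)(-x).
- x - 4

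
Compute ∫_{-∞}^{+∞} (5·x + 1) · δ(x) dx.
1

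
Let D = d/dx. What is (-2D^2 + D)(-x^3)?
3 x \left(4 - x\right)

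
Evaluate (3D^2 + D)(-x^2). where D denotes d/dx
- 2 x - 6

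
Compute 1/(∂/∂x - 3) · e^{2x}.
- e^{2 x}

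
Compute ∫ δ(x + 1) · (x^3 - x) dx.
0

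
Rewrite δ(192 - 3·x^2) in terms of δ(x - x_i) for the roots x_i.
\frac{\delta(x - 8) + \delta(x + 8)}{48}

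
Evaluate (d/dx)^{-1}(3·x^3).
\frac{3 x^{4}}{4}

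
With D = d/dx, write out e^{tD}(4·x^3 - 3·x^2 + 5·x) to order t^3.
4 t^{3} + t^{2} \left(12 x - 3\right) + t \left(12 x^{2} - 6 x + 5\right) + 4 x^{3} - 3 x^{2} + 5 x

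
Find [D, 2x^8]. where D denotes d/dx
16 x^{7}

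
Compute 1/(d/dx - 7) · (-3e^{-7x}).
\frac{3 e^{- 7 x}}{14}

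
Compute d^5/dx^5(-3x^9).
- 45360 x^{4}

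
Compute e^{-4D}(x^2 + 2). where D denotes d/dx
x^{2} - 8 x + 18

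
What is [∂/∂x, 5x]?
5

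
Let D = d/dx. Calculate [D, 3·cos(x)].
- 3 \sin{\left(x \right)}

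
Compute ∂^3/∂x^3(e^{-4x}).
- 64 e^{- 4 x}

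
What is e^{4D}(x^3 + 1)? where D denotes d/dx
x^{3} + 12 x^{2} + 48 x + 65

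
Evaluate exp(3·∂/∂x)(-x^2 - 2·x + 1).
- x^{2} - 8 x - 14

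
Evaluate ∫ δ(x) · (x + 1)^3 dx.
1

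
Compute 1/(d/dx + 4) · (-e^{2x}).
- \frac{e^{2 x}}{6}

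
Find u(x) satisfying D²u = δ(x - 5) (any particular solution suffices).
\frac{|x - 5|}{2}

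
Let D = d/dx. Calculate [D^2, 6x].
12D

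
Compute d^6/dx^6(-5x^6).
-3600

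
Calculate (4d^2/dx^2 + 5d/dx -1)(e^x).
8 e^{x}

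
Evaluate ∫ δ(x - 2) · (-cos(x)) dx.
- \cos{\left(2 \right)}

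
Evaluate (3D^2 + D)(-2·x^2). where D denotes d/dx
- 4 x - 12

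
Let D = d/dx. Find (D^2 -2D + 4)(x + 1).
4 x + 2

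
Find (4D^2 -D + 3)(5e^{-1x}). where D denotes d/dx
40 e^{- x}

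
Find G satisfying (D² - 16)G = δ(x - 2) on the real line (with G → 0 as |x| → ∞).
-\frac{e^{-4|x - 2|}}{8}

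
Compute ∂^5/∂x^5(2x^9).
30240 x^{4}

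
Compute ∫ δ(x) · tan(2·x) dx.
0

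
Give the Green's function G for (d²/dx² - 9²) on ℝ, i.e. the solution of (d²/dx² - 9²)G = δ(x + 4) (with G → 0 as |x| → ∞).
-\frac{e^{-9|x + 4|}}{18}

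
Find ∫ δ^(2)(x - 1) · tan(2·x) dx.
\frac{8 \tan{\left(2 \right)}}{\cos^{2}{\left(2 \right)}}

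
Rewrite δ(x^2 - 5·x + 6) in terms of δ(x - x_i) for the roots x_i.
\frac{\delta(x - 2) + \delta(x - 3)}{1}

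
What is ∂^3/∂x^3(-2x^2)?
0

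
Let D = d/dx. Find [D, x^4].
4 x^{3}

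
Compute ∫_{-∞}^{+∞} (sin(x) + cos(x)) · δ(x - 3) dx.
\cos{\left(3 \right)} + \sin{\left(3 \right)}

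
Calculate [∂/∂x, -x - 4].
-1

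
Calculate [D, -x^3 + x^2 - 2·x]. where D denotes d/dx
- 3 x^{2} + 2 x - 2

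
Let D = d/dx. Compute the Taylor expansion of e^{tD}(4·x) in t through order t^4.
4 t + 4 x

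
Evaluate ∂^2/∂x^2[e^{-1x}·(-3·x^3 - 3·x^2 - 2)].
\left(- 3 x^{3} + 15 x^{2} - 6 x - 8\right) e^{- x}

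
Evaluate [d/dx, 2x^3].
6 x^{2}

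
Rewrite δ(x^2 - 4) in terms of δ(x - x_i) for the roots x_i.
\frac{\delta(x + 2) + \delta(x - 2)}{4}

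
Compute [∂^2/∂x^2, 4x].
8\frac{d}{dx}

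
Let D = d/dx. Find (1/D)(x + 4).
\frac{x^{2}}{2} + 4 x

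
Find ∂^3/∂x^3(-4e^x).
- 4 e^{x}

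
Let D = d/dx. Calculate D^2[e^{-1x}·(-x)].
\left(2 - x\right) e^{- x}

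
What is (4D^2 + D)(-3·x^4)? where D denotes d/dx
12 x^{2} \left(- x - 12\right)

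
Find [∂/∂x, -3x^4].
- 12 x^{3}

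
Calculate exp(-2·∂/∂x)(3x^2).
3 x^{2} - 12 x + 12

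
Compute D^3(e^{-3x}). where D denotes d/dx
- 27 e^{- 3 x}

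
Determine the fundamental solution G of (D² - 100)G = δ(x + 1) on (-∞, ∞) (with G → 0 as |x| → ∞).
-\frac{e^{-10|x + 1|}}{20}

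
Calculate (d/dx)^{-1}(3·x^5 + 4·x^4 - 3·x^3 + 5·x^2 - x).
\frac{x^{6}}{2} + \frac{4 x^{5}}{5} - \frac{3 x^{4}}{4} + \frac{5 x^{3}}{3} - \frac{x^{2}}{2}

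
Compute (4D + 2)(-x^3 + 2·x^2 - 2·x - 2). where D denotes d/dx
- 2 x^{3} - 8 x^{2} + 12 x - 12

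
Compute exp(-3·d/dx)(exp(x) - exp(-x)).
- e^{3 - x} + e^{x - 3}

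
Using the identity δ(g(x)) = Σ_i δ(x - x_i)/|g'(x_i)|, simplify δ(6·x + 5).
\frac{\delta(x + 5/6)}{6}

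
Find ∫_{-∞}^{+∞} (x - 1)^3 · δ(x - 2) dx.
1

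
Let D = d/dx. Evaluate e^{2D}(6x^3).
6 x^{3} + 36 x^{2} + 72 x + 48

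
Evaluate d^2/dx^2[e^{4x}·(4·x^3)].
8 x \left(8 x^{2} + 12 x + 3\right) e^{4 x}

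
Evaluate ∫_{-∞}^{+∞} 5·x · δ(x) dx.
0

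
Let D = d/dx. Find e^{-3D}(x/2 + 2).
\frac{x}{2} + \frac{1}{2}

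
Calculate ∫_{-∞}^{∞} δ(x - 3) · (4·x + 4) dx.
16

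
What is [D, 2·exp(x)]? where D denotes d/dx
2 e^{x}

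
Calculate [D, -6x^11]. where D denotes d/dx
- 66 x^{10}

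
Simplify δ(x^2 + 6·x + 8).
\frac{\delta(x + 4) + \delta(x + 2)}{2}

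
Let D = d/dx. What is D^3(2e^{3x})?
54 e^{3 x}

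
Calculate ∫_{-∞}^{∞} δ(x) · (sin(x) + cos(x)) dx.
1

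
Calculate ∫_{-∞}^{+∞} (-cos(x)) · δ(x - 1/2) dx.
- \cos{\left(\frac{1}{2} \right)}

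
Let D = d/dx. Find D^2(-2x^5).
- 40 x^{3}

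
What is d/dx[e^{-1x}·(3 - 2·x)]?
\left(2 x - 5\right) e^{- x}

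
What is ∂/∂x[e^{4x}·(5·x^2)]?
10 x \left(2 x + 1\right) e^{4 x}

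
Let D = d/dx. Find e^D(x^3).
x^{3} + 3 x^{2} + 3 x + 1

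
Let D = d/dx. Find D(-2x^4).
- 8 x^{3}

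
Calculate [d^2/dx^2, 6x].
12\frac{d}{dx}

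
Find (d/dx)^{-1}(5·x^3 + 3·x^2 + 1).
\frac{5 x^{4}}{4} + x^{3} + x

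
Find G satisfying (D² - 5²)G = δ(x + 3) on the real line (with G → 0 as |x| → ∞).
-\frac{e^{-5|x + 3|}}{10}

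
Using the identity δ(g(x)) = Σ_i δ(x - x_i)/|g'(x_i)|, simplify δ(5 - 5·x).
\frac{\delta(x - 1)}{5}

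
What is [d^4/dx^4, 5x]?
20\frac{d^{3}}{dx^{3}}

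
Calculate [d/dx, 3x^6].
18 x^{5}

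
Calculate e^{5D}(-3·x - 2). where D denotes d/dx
- 3 x - 17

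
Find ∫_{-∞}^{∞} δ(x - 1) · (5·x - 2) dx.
3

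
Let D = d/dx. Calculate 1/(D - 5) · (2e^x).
- \frac{e^{x}}{2}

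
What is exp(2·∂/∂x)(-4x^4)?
- 4 x^{4} - 32 x^{3} - 96 x^{2} - 128 x - 64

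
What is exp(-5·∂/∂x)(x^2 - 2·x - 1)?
x^{2} - 12 x + 34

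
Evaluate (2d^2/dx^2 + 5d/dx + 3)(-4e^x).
- 40 e^{x}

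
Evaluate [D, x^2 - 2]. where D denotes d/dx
2 x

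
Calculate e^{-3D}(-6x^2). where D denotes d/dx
- 6 x^{2} + 36 x - 54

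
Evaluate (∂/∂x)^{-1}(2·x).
x^{2}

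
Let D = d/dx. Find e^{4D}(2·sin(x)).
2 \sin{\left(x + 4 \right)}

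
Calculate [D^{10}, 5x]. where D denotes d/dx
50D^{9}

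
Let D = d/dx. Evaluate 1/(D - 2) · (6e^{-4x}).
- e^{- 4 x}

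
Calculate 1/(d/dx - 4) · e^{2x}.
- \frac{e^{2 x}}{2}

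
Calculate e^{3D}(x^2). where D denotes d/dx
x^{2} + 6 x + 9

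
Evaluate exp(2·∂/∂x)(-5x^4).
- 5 x^{4} - 40 x^{3} - 120 x^{2} - 160 x - 80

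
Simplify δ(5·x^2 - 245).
\frac{\delta(x - 7) + \delta(x + 7)}{70}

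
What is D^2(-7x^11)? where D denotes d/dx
- 770 x^{9}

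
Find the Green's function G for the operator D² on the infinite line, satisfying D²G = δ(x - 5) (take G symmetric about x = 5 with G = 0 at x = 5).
\frac{|x - 5|}{2}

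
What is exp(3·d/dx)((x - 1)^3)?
x^{3} + 6 x^{2} + 12 x + 8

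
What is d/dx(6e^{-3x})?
- 18 e^{- 3 x}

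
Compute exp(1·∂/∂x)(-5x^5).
- 5 x^{5} - 25 x^{4} - 50 x^{3} - 50 x^{2} - 25 x - 5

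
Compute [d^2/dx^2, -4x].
-8\frac{d}{dx}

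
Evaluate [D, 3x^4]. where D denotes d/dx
12 x^{3}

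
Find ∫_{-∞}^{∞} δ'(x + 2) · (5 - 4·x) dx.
4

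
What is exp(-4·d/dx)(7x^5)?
7 x^{5} - 140 x^{4} + 1120 x^{3} - 4480 x^{2} + 8960 x - 7168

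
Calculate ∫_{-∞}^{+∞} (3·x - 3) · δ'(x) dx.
-3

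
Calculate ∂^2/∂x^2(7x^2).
14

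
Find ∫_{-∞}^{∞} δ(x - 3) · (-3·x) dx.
-9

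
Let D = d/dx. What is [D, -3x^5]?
- 15 x^{4}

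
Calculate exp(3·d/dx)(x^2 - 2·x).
x^{2} + 4 x + 3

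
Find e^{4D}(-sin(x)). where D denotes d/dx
- \sin{\left(x + 4 \right)}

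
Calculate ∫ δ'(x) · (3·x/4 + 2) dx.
- \frac{3}{4}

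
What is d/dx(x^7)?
7 x^{6}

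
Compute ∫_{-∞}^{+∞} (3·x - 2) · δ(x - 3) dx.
7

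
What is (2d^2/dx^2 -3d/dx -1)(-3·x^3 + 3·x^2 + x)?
3 x^{3} + 24 x^{2} - 55 x + 9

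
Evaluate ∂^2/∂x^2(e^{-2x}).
4 e^{- 2 x}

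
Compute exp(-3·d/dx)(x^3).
x^{3} - 9 x^{2} + 27 x - 27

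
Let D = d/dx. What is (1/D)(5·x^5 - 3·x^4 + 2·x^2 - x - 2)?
\frac{5 x^{6}}{6} - \frac{3 x^{5}}{5} + \frac{2 x^{3}}{3} - \frac{x^{2}}{2} - 2 x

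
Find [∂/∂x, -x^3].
- 3 x^{2}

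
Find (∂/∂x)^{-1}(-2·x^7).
- \frac{x^{8}}{4}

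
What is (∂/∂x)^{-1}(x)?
\frac{x^{2}}{2}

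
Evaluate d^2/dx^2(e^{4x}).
16 e^{4 x}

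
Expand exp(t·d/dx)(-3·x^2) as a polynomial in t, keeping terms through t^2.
- 3 t^{2} - 6 t x - 3 x^{2}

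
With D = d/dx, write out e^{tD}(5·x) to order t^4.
5 t + 5 x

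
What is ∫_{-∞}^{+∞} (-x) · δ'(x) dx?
1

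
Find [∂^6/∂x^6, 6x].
36\frac{d^{5}}{dx^{5}}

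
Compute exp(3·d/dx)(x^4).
x^{4} + 12 x^{3} + 54 x^{2} + 108 x + 81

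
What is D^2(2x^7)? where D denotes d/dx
84 x^{5}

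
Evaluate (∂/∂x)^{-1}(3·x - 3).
\frac{3 x^{2}}{2} - 3 x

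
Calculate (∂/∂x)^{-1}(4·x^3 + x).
x^{4} + \frac{x^{2}}{2}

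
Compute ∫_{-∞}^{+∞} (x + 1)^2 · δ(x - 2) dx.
9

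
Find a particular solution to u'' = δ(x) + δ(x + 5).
\frac{|x|}{2} + \frac{|x + 5|}{2}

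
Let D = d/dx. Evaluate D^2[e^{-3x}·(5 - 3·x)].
9 \left(7 - 3 x\right) e^{- 3 x}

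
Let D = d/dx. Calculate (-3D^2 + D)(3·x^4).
12 x^{2} \left(x - 9\right)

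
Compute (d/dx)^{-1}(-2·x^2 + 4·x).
- \frac{2 x^{3}}{3} + 2 x^{2}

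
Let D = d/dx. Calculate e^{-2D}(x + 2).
x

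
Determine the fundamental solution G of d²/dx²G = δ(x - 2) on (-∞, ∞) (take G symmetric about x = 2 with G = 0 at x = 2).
\frac{|x - 2|}{2}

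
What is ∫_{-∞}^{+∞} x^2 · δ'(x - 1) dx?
-2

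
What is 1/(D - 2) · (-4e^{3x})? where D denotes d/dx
- 4 e^{3 x}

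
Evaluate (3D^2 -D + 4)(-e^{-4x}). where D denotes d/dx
- 56 e^{- 4 x}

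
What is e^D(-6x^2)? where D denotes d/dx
- 6 x^{2} - 12 x - 6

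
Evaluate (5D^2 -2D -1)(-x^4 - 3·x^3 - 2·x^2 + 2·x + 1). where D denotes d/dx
x^{4} + 11 x^{3} - 40 x^{2} - 84 x - 25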